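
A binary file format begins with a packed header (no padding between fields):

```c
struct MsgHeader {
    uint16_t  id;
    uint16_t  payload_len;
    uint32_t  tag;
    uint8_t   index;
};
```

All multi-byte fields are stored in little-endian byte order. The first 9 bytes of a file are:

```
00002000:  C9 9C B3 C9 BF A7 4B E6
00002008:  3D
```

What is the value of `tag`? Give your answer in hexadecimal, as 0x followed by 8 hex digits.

0xE64BA7BF

`tag` follows `id` (2 B), `payload_len` (2 B), so it starts at offset 2 + 2 = 4 and occupies 4 bytes.
Bytes at offsets 4..7: BF A7 4B E6.
Little-endian stores the least-significant byte at the lowest address.
Reassemble most-significant byte first: E6 4B A7 BF → 0xE64BA7BF.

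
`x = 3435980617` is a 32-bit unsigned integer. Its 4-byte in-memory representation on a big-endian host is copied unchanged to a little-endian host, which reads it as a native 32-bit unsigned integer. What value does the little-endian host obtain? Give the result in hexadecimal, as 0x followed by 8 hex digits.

3435980617 in 32-bit hexadecimal is 0xCCCCE749.
Stored big-endian, the bytes at ascending addresses are CC CC E7 49.
Read back as little-endian, the first byte is least significant, giving 0x49E7CCCC.

0x49E7CCCC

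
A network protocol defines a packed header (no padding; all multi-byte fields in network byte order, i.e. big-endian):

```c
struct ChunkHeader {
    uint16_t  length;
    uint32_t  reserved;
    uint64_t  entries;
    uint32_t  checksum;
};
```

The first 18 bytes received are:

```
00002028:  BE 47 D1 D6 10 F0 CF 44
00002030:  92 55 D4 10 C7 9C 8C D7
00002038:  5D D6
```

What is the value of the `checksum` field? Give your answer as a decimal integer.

2362924502

`checksum` follows `length` (2 B), `reserved` (4 B), `entries` (8 B), so it starts at offset 2 + 4 + 8 = 14 and occupies 4 bytes.
Bytes at offsets 14..17: 8C D7 5D D6.
Big-endian: lowest address holds the most-significant byte.
The bytes are already most-significant first: 0x8CD75DD6.
0x8CD75DD6 = 2362924502.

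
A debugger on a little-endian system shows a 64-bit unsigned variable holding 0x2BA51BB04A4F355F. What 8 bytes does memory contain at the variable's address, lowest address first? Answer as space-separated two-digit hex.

Split into bytes (most-significant first): 2B A5 1B B0 4A 4F 35 5F.
Little-endian: lowest address holds the least-significant byte.
So at ascending addresses the bytes are 5F 35 4F 4A B0 1B A5 2B.

5F 35 4F 4A B0 1B A5 2B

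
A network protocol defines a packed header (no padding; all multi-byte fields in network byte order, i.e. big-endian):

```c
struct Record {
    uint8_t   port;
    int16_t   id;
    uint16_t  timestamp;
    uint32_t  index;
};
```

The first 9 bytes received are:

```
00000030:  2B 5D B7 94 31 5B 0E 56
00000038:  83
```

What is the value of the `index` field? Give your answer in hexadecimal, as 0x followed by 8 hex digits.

0x5B0E5683

`index` follows `port` (1 B), `id` (2 B), `timestamp` (2 B), so it starts at offset 1 + 2 + 2 = 5 and occupies 4 bytes.
Bytes at offsets 5..8: 5B 0E 56 83.
Big-endian stores the most-significant byte at the lowest address.
The bytes are already most-significant first: 0x5B0E5683.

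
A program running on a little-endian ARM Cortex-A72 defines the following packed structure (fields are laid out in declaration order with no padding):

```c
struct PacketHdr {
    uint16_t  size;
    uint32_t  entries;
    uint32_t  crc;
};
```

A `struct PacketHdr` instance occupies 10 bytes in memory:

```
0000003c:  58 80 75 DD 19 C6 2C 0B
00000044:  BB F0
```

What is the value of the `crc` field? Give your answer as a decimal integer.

`crc` follows `size` (2 B), `entries` (4 B), so it starts at offset 2 + 4 = 6 and occupies 4 bytes.
Bytes at offsets 6..9: 2C 0B BB F0.
Little-endian stores the least-significant byte at the lowest address.
Reassemble most-significant byte first: F0 BB 0B 2C → 0xF0BB0B2C.
0xF0BB0B2C = 4038789932.

4038789932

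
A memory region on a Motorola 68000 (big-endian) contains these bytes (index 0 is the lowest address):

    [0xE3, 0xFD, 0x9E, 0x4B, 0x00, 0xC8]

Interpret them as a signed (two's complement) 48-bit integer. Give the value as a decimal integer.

Big-endian stores the most-significant byte at the lowest address.
The bytes are already most-significant first: 0xE3FD9E4B00C8.
Top bit is set, so as a signed 48-bit value this is 0xE3FD9E4B00C8 − 2^48 = -30796554764088.

-30796554764088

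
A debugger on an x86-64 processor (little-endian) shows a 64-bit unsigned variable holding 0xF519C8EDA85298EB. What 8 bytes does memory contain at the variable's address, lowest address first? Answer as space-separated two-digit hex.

EB 98 52 A8 ED C8 19 F5

Split into bytes (most-significant first): F5 19 C8 ED A8 52 98 EB.
In little-endian order the low byte comes first in memory.
So at ascending addresses the bytes are EB 98 52 A8 ED C8 19 F5.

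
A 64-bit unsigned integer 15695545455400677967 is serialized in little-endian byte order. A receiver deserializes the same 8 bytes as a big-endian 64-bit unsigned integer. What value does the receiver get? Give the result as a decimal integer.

5724681925521035737

15695545455400677967 in 64-bit hexadecimal is 0xD9D1C76EE127724F.
Stored little-endian, the bytes at ascending addresses are 4F 72 27 E1 6E C7 D1 D9.
Read back as big-endian, the last byte is least significant, giving 0x4F7227E16EC7D1D9.
0x4F7227E16EC7D1D9 = 5724681925521035737.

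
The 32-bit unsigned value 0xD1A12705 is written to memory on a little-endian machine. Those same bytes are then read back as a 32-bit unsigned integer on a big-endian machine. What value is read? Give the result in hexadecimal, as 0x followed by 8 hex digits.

0x0527A1D1

Stored little-endian, the bytes at ascending addresses are 05 27 A1 D1.
Read back as big-endian, the last byte is least significant, giving 0x0527A1D1.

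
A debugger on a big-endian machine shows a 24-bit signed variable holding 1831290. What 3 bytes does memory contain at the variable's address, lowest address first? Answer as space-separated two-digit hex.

1B F1 7A

1831290 in hexadecimal, padded to 24 bits, is 0x1BF17A.
Split into bytes (most-significant first): 1B F1 7A.
In big-endian order the high byte comes first in memory.
So the memory order matches the most-significant-first order: 1B F1 7A.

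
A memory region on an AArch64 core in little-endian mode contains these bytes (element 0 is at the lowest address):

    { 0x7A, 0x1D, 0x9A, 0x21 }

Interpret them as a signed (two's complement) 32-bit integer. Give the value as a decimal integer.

In little-endian order the low byte comes first in memory.
Reassemble most-significant byte first: 21 9A 1D 7A → 0x219A1D7A.
0x219A1D7A = 563748218.

563748218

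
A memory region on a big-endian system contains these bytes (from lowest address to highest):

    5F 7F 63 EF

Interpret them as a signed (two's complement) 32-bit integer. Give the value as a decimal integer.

1602184175

Big-endian: lowest address holds the most-significant byte.
The bytes are already most-significant first: 0x5F7F63EF.
0x5F7F63EF = 1602184175.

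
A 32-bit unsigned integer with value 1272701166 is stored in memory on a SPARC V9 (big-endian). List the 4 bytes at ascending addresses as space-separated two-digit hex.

4B DB E0 EE

1272701166 in hexadecimal, padded to 32 bits, is 0x4BDBE0EE.
Split into bytes (most-significant first): 4B DB E0 EE.
Big-endian: lowest address holds the most-significant byte.
So the memory order matches the most-significant-first order: 4B DB E0 EE.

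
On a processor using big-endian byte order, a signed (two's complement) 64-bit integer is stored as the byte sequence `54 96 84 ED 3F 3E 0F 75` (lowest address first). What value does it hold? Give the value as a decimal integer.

Big-endian stores the most-significant byte at the lowest address.
The bytes are already most-significant first: 0x549684ED3F3E0F75.
0x549684ED3F3E0F75 = 6095205300195692405.

6095205300195692405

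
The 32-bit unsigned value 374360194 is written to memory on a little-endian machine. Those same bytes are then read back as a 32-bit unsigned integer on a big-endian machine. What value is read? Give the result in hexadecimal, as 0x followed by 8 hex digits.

374360194 in 32-bit hexadecimal is 0x16504882.
Stored little-endian, the bytes at ascending addresses are 82 48 50 16.
Read back as big-endian, the last byte is least significant, giving 0x82485016.

0x82485016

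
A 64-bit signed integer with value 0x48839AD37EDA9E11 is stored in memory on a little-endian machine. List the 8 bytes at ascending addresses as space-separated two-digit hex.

11 9E DA 7E D3 9A 83 48

Split into bytes (most-significant first): 48 83 9A D3 7E DA 9E 11.
Little-endian: lowest address holds the least-significant byte.
So at ascending addresses the bytes are 11 9E DA 7E D3 9A 83 48.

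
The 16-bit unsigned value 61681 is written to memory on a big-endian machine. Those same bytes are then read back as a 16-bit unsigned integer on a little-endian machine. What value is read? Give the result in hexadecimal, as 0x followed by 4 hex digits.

0xF1F0

61681 in 16-bit hexadecimal is 0xF0F1.
Stored big-endian, the bytes at ascending addresses are F0 F1.
Read back as little-endian, the first byte is least significant, giving 0xF1F0.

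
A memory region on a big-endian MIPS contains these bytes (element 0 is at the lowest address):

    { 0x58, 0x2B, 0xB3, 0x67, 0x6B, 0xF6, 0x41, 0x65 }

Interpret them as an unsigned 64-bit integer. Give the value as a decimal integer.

Big-endian: lowest address holds the most-significant byte.
The bytes are already most-significant first: 0x582BB3676BF64165.
0x582BB3676BF64165 = 6353368956110520677.

6353368956110520677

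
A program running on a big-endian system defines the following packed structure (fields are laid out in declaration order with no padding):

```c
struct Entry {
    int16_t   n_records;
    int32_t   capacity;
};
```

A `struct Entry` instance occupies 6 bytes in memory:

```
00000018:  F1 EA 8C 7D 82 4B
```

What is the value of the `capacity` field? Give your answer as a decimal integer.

-1937931701

`capacity` follows `n_records` (2 bytes), so it starts at byte offset 2 and occupies 4 bytes.
Bytes at offsets 2..5: 8C 7D 82 4B.
Big-endian stores the most-significant byte at the lowest address.
The bytes are already most-significant first: 0x8C7D824B.
Top bit is set, so as a signed 32-bit value this is 0x8C7D824B − 2^32 = -1937931701.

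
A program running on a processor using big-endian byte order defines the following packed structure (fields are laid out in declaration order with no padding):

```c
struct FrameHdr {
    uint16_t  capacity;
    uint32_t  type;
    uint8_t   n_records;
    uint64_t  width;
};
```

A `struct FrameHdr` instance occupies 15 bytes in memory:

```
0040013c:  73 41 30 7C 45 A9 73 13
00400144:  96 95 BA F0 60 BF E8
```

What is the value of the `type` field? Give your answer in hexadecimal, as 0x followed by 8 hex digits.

`type` follows `capacity` (2 bytes), so it starts at byte offset 2 and occupies 4 bytes.
Bytes at offsets 2..5: 30 7C 45 A9.
In big-endian order the high byte comes first in memory.
The bytes are already most-significant first: 0x307C45A9.

0x307C45A9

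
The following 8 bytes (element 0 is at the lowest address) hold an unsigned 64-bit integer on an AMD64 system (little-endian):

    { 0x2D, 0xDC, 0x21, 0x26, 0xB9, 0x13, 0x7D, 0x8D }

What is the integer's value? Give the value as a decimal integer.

10195326817366301741

Little-endian stores the least-significant byte at the lowest address.
Reassemble most-significant byte first: 8D 7D 13 B9 26 21 DC 2D → 0x8D7D13B92621DC2D.
0x8D7D13B92621DC2D = 10195326817366301741.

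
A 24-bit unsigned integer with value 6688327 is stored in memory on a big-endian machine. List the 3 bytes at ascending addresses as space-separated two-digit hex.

66 0E 47

6688327 in hexadecimal, padded to 24 bits, is 0x660E47.
Split into bytes (most-significant first): 66 0E 47.
Big-endian: lowest address holds the most-significant byte.
So the memory order matches the most-significant-first order: 66 0E 47.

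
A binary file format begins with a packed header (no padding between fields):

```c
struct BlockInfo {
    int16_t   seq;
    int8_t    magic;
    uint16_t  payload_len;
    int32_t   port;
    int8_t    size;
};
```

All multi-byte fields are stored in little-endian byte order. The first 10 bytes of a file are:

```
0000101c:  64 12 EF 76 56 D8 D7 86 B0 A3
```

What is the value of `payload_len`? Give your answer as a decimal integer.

`payload_len` follows `seq` (2 B), `magic` (1 B), so it starts at offset 2 + 1 = 3 and occupies 2 bytes.
Bytes at offsets 3..4: 76 56.
Little-endian stores the least-significant byte at the lowest address.
Reassemble most-significant byte first: 56 76 → 0x5676.
0x5676 = 22134.

22134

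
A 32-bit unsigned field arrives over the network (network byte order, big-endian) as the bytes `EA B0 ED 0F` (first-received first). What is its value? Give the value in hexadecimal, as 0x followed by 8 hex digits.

0xEAB0ED0F

Big-endian stores the most-significant byte at the lowest address.
The bytes are already most-significant first: 0xEAB0ED0F.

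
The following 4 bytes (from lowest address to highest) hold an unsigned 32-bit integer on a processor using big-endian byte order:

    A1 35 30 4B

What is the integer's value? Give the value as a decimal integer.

2704617547

In big-endian order the high byte comes first in memory.
The bytes are already most-significant first: 0xA135304B.
0xA135304B = 2704617547.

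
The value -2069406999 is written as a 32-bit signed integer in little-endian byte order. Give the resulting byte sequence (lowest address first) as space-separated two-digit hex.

Two's complement of -2069406999 in 32 bits: 2069406999 = 0x7B58A517; invert → 0x84A75AE8; add 1 → 0x84A75AE9.
Split into bytes (most-significant first): 84 A7 5A E9.
Little-endian stores the least-significant byte at the lowest address.
So at ascending addresses the bytes are E9 5A A7 84.

E9 5A A7 84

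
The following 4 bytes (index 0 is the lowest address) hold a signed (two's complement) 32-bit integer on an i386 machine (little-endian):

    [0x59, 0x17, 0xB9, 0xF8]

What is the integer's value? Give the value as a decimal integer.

-122087591

Little-endian: lowest address holds the least-significant byte.
Reassemble most-significant byte first: F8 B9 17 59 → 0xF8B91759.
Top bit is set, so as a signed 32-bit value this is 0xF8B91759 − 2^32 = -122087591.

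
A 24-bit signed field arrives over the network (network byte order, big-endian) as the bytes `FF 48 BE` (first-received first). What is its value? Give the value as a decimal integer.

-46914

Big-endian stores the most-significant byte at the lowest address.
The bytes are already most-significant first: 0xFF48BE.
Top bit is set, so as a signed 24-bit value this is 0xFF48BE − 2^24 = -46914.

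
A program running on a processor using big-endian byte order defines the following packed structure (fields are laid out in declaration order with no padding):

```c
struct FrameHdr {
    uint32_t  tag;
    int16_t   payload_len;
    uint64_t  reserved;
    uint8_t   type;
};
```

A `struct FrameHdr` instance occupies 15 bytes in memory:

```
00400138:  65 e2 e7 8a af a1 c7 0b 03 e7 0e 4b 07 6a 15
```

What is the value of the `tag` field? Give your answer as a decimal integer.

`tag` is the first field, at byte offset 0, occupying 4 bytes.
Bytes at offsets 0..3: 65 E2 E7 8A.
In big-endian order the high byte comes first in memory.
The bytes are already most-significant first: 0x65E2E78A.
0x65E2E78A = 1709369226.

1709369226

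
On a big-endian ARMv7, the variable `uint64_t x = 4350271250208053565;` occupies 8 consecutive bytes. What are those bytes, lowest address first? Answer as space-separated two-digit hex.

3C 5F 44 A7 41 3E D9 3D

4350271250208053565 in hexadecimal, padded to 64 bits, is 0x3C5F44A7413ED93D.
Split into bytes (most-significant first): 3C 5F 44 A7 41 3E D9 3D.
Big-endian stores the most-significant byte at the lowest address.
So the memory order matches the most-significant-first order: 3C 5F 44 A7 41 3E D9 3D.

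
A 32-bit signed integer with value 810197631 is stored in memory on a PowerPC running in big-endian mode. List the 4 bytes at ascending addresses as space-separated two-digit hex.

30 4A A2 7F

810197631 in hexadecimal, padded to 32 bits, is 0x304AA27F.
Split into bytes (most-significant first): 30 4A A2 7F.
Big-endian: lowest address holds the most-significant byte.
So the memory order matches the most-significant-first order: 30 4A A2 7F.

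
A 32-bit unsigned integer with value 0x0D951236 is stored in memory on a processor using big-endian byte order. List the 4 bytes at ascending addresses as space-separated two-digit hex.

0D 95 12 36

Split into bytes (most-significant first): 0D 95 12 36.
Big-endian stores the most-significant byte at the lowest address.
So the memory order matches the most-significant-first order: 0D 95 12 36.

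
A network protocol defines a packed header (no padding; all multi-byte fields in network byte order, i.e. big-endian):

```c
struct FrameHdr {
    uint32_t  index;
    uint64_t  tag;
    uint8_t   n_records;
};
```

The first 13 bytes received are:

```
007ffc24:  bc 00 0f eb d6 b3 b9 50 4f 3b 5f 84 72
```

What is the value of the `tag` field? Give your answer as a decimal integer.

`tag` follows `index` (4 bytes), so it starts at byte offset 4 and occupies 8 bytes.
Bytes at offsets 4..11: D6 B3 B9 50 4F 3B 5F 84.
In big-endian order the high byte comes first in memory.
The bytes are already most-significant first: 0xD6B3B9504F3B5F84.
0xD6B3B9504F3B5F84 = 15470912899525599108.

15470912899525599108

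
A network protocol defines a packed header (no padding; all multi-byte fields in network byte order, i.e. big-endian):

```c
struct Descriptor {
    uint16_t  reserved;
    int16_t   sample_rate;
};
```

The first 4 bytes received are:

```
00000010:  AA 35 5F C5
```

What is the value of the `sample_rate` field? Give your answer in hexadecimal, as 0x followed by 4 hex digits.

`sample_rate` follows `reserved` (2 bytes), so it starts at byte offset 2 and occupies 2 bytes.
Bytes at offsets 2..3: 5F C5.
Big-endian: lowest address holds the most-significant byte.
The bytes are already most-significant first: 0x5FC5.

0x5FC5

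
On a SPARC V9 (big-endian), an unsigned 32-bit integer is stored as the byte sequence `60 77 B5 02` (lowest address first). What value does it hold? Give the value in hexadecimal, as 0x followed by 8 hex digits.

0x6077B502

Big-endian stores the most-significant byte at the lowest address.
The bytes are already most-significant first: 0x6077B502.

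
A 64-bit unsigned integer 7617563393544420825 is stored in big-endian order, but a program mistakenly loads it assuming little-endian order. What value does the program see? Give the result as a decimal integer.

7617563393544420825 in 64-bit hexadecimal is 0x69B7058BFE3BFDD9.
Stored big-endian, the bytes at ascending addresses are 69 B7 05 8B FE 3B FD D9.
Read back as little-endian, the first byte is least significant, giving 0xD9FD3BFE8B05B769.
0xD9FD3BFE8B05B769 = 15707777039778297705.

15707777039778297705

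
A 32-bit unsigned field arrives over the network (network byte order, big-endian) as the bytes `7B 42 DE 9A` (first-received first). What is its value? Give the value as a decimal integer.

Big-endian: lowest address holds the most-significant byte.
The bytes are already most-significant first: 0x7B42DE9A.
0x7B42DE9A = 2067979930.

2067979930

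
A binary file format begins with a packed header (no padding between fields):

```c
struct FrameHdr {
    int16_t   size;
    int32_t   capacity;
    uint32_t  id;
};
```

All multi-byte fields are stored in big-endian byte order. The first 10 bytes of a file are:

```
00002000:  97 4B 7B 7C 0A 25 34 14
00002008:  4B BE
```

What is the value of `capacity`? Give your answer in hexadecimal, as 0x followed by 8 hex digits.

0x7B7C0A25

`capacity` follows `size` (2 bytes), so it starts at byte offset 2 and occupies 4 bytes.
Bytes at offsets 2..5: 7B 7C 0A 25.
In big-endian order the high byte comes first in memory.
The bytes are already most-significant first: 0x7B7C0A25.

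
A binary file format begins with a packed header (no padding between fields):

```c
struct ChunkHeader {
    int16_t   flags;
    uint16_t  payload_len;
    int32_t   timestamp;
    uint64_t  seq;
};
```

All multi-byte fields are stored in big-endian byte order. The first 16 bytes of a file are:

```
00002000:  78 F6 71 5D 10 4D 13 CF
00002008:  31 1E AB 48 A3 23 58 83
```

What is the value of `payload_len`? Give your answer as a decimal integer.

29021

`payload_len` follows `flags` (2 bytes), so it starts at byte offset 2 and occupies 2 bytes.
Bytes at offsets 2..3: 71 5D.
Big-endian: lowest address holds the most-significant byte.
The bytes are already most-significant first: 0x715D.
0x715D = 29021.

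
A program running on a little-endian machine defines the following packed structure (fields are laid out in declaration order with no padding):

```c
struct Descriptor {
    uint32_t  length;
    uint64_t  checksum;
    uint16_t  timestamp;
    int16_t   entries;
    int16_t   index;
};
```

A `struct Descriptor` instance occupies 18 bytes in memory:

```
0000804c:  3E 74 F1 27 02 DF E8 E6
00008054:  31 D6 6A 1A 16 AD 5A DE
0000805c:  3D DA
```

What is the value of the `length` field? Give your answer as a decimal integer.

`length` is the first field, at byte offset 0, occupying 4 bytes.
Bytes at offsets 0..3: 3E 74 F1 27.
In little-endian order the low byte comes first in memory.
Reassemble most-significant byte first: 27 F1 74 3E → 0x27F1743E.
0x27F1743E = 670135358.

670135358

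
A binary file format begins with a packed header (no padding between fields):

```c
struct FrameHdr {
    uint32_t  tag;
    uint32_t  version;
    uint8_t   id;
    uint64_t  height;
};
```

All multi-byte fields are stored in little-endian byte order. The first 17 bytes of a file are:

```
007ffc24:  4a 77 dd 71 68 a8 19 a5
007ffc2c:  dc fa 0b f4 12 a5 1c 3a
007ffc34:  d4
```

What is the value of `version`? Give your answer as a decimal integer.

2769922152

`version` follows `tag` (4 bytes), so it starts at byte offset 4 and occupies 4 bytes.
Bytes at offsets 4..7: 68 A8 19 A5.
Little-endian: lowest address holds the least-significant byte.
Reassemble most-significant byte first: A5 19 A8 68 → 0xA519A868.
0xA519A868 = 2769922152.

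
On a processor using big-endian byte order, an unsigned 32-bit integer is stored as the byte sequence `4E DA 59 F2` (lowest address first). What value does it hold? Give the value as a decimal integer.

1322932722

Big-endian: lowest address holds the most-significant byte.
The bytes are already most-significant first: 0x4EDA59F2.
0x4EDA59F2 = 1322932722.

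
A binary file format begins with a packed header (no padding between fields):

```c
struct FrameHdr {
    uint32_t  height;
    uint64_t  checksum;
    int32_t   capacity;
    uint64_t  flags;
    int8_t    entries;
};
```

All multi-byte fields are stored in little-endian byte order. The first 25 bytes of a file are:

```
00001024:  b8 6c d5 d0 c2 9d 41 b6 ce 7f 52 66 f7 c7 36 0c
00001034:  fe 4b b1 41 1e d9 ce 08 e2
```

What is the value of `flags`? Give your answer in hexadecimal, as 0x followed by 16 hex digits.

0x08CED91E41B14BFE

`flags` follows `height` (4 B), `checksum` (8 B), `capacity` (4 B), so it starts at offset 4 + 8 + 4 = 16 and occupies 8 bytes.
Bytes at offsets 16..23: FE 4B B1 41 1E D9 CE 08.
Little-endian stores the least-significant byte at the lowest address.
Reassemble most-significant byte first: 08 CE D9 1E 41 B1 4B FE → 0x08CED91E41B14BFE.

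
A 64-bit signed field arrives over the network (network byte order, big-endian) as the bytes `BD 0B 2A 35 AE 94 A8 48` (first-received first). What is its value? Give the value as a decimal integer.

In big-endian order the high byte comes first in memory.
The bytes are already most-significant first: 0xBD0B2A35AE94A848.
Top bit is set, so as a signed 64-bit value this is 0xBD0B2A35AE94A848 − 2^64 = -4824716165746743224.

-4824716165746743224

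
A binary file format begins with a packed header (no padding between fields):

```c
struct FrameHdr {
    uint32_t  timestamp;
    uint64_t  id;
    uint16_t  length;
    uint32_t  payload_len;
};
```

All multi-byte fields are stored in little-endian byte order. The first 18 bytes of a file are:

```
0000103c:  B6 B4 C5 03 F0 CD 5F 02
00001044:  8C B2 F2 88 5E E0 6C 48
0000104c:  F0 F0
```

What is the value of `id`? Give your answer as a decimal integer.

9868146047927176688

`id` follows `timestamp` (4 bytes), so it starts at byte offset 4 and occupies 8 bytes.
Bytes at offsets 4..11: F0 CD 5F 02 8C B2 F2 88.
Little-endian: lowest address holds the least-significant byte.
Reassemble most-significant byte first: 88 F2 B2 8C 02 5F CD F0 → 0x88F2B28C025FCDF0.
0x88F2B28C025FCDF0 = 9868146047927176688.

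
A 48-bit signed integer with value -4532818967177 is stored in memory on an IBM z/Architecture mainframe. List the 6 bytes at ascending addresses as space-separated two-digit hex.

FB E0 9E EF 85 77

Two's complement of -4532818967177 in 48 bits: 4532818967177 = 0x041F61107A89; invert → 0xFBE09EEF8576; add 1 → 0xFBE09EEF8577.
Split into bytes (most-significant first): FB E0 9E EF 85 77.
Big-endian: lowest address holds the most-significant byte.
So the memory order matches the most-significant-first order: FB E0 9E EF 85 77.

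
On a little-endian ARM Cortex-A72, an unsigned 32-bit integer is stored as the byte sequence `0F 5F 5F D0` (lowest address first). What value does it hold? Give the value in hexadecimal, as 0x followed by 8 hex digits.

0xD05F5F0F

In little-endian order the low byte comes first in memory.
Reassemble most-significant byte first: D0 5F 5F 0F → 0xD05F5F0F.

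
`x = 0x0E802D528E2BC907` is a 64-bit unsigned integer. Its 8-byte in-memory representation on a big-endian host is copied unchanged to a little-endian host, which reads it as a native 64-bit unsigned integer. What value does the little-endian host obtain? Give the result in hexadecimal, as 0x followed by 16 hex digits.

Stored big-endian, the bytes at ascending addresses are 0E 80 2D 52 8E 2B C9 07.
Read back as little-endian, the first byte is least significant, giving 0x07C92B8E522D800E.

0x07C92B8E522D800E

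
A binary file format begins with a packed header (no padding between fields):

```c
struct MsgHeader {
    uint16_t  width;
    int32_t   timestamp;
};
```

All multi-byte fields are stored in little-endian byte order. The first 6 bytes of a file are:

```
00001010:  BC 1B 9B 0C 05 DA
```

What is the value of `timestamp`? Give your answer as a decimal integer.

-637203301

`timestamp` follows `width` (2 bytes), so it starts at byte offset 2 and occupies 4 bytes.
Bytes at offsets 2..5: 9B 0C 05 DA.
In little-endian order the low byte comes first in memory.
Reassemble most-significant byte first: DA 05 0C 9B → 0xDA050C9B.
Top bit is set, so as a signed 32-bit value this is 0xDA050C9B − 2^32 = -637203301.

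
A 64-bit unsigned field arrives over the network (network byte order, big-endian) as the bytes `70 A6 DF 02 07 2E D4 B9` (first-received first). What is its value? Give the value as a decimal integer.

8117420578185335993

In big-endian order the high byte comes first in memory.
The bytes are already most-significant first: 0x70A6DF02072ED4B9.
0x70A6DF02072ED4B9 = 8117420578185335993.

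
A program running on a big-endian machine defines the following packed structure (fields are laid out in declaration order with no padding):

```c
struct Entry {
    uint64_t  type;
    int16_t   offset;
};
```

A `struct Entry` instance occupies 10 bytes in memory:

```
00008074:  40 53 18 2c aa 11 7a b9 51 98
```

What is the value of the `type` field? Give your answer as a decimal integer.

`type` is the first field, at byte offset 0, occupying 8 bytes.
Bytes at offsets 0..7: 40 53 18 2C AA 11 7A B9.
Big-endian stores the most-significant byte at the lowest address.
The bytes are already most-significant first: 0x4053182CAA117AB9.
0x4053182CAA117AB9 = 4635075021605272249.

4635075021605272249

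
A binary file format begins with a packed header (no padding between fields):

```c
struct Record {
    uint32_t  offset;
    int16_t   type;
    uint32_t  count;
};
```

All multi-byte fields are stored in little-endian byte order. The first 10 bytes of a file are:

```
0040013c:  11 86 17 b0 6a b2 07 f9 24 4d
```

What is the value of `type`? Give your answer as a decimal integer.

`type` follows `offset` (4 bytes), so it starts at byte offset 4 and occupies 2 bytes.
Bytes at offsets 4..5: 6A B2.
In little-endian order the low byte comes first in memory.
Reassemble most-significant byte first: B2 6A → 0xB26A.
Top bit is set, so as a signed 16-bit value this is 0xB26A − 2^16 = -19862.

-19862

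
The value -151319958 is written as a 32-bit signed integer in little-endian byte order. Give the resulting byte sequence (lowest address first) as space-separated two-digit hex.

Two's complement of -151319958 in 32 bits: 151319958 = 0x0904F596; invert → 0xF6FB0A69; add 1 → 0xF6FB0A6A.
Split into bytes (most-significant first): F6 FB 0A 6A.
Little-endian stores the least-significant byte at the lowest address.
So at ascending addresses the bytes are 6A 0A FB F6.

6A 0A FB F6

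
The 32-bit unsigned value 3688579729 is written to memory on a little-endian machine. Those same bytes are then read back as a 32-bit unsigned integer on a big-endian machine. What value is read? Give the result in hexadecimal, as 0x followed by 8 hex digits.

0x9142DBDB

3688579729 in 32-bit hexadecimal is 0xDBDB4291.
Stored little-endian, the bytes at ascending addresses are 91 42 DB DB.
Read back as big-endian, the last byte is least significant, giving 0x9142DBDB.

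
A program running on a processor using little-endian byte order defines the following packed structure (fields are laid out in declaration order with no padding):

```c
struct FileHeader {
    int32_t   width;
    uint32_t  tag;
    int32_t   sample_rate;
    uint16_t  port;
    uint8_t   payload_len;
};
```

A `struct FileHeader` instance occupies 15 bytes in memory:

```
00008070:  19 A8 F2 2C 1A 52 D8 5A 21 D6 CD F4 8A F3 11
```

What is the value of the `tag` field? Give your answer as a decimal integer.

1524126234

`tag` follows `width` (4 bytes), so it starts at byte offset 4 and occupies 4 bytes.
Bytes at offsets 4..7: 1A 52 D8 5A.
In little-endian order the low byte comes first in memory.
Reassemble most-significant byte first: 5A D8 52 1A → 0x5AD8521A.
0x5AD8521A = 1524126234.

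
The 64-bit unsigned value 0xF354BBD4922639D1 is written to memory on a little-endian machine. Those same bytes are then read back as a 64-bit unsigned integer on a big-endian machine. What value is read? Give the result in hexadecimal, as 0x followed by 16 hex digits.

Stored little-endian, the bytes at ascending addresses are D1 39 26 92 D4 BB 54 F3.
Read back as big-endian, the last byte is least significant, giving 0xD1392692D4BB54F3.

0xD1392692D4BB54F3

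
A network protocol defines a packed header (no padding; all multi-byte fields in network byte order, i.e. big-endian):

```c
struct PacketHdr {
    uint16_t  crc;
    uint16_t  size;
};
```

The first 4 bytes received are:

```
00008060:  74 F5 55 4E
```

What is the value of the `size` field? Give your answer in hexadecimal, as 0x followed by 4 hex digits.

0x554E

`size` follows `crc` (2 bytes), so it starts at byte offset 2 and occupies 2 bytes.
Bytes at offsets 2..3: 55 4E.
In big-endian order the high byte comes first in memory.
The bytes are already most-significant first: 0x554E.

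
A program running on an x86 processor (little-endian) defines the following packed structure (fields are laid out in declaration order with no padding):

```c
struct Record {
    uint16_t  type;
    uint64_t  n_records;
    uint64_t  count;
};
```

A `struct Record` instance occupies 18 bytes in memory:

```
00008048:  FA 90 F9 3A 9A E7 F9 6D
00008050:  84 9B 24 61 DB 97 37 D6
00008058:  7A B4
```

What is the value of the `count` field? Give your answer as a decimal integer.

`count` follows `type` (2 B), `n_records` (8 B), so it starts at offset 2 + 8 = 10 and occupies 8 bytes.
Bytes at offsets 10..17: 24 61 DB 97 37 D6 7A B4.
Little-endian stores the least-significant byte at the lowest address.
Reassemble most-significant byte first: B4 7A D6 37 97 DB 61 24 → 0xB47AD63797DB6124.
0xB47AD63797DB6124 = 13004942408245010724.

13004942408245010724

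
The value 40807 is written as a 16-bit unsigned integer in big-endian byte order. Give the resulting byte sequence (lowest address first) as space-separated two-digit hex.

40807 in hexadecimal, padded to 16 bits, is 0x9F67.
Split into bytes (most-significant first): 9F 67.
Big-endian: lowest address holds the most-significant byte.
So the memory order matches the most-significant-first order: 9F 67.

9F 67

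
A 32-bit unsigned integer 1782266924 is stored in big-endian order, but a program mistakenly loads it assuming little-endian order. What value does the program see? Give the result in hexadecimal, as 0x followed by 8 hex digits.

1782266924 in 32-bit hexadecimal is 0x6A3B3C2C.
Stored big-endian, the bytes at ascending addresses are 6A 3B 3C 2C.
Read back as little-endian, the first byte is least significant, giving 0x2C3C3B6A.

0x2C3C3B6A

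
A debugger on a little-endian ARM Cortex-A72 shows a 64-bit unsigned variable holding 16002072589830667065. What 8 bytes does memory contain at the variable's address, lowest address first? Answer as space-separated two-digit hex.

16002072589830667065 in hexadecimal, padded to 64 bits, is 0xDE12C83CE2DF3B39.
Split into bytes (most-significant first): DE 12 C8 3C E2 DF 3B 39.
Little-endian stores the least-significant byte at the lowest address.
So at ascending addresses the bytes are 39 3B DF E2 3C C8 12 DE.

39 3B DF E2 3C C8 12 DE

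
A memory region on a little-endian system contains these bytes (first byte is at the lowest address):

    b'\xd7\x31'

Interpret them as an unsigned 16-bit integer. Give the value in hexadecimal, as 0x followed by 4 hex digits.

In little-endian order the low byte comes first in memory.
Reassemble most-significant byte first: 31 D7 → 0x31D7.

0x31D7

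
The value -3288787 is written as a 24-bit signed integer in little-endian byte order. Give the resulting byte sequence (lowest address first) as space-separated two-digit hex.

Two's complement of -3288787 in 24 bits: 3288787 = 0x322ED3; invert → 0xCDD12C; add 1 → 0xCDD12D.
Split into bytes (most-significant first): CD D1 2D.
In little-endian order the low byte comes first in memory.
So at ascending addresses the bytes are 2D D1 CD.

2D D1 CD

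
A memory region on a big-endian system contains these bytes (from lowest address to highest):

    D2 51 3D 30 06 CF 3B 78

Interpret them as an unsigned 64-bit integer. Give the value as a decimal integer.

15154961497560398712

In big-endian order the high byte comes first in memory.
The bytes are already most-significant first: 0xD2513D3006CF3B78.
0xD2513D3006CF3B78 = 15154961497560398712.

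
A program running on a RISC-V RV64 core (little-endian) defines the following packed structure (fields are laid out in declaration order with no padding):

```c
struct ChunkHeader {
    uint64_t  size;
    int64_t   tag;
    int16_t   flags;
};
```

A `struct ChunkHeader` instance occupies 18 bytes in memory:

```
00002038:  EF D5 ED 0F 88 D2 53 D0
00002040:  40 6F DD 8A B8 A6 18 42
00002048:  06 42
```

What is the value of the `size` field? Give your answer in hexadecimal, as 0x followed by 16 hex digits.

0xD053D2880FEDD5EF

`size` is the first field, at byte offset 0, occupying 8 bytes.
Bytes at offsets 0..7: EF D5 ED 0F 88 D2 53 D0.
Little-endian stores the least-significant byte at the lowest address.
Reassemble most-significant byte first: D0 53 D2 88 0F ED D5 EF → 0xD053D2880FEDD5EF.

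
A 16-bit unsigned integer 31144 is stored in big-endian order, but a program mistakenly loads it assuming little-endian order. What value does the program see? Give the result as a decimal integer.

31144 in 16-bit hexadecimal is 0x79A8.
Stored big-endian, the bytes at ascending addresses are 79 A8.
Read back as little-endian, the first byte is least significant, giving 0xA879.
0xA879 = 43129.

43129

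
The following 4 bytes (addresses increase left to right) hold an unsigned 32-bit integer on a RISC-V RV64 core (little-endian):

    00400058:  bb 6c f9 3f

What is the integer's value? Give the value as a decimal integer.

Little-endian: lowest address holds the least-significant byte.
Reassemble most-significant byte first: 3F F9 6C BB → 0x3FF96CBB.
0x3FF96CBB = 1073310907.

1073310907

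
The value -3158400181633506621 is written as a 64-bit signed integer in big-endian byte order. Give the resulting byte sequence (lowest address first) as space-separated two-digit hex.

Two's complement of -3158400181633506621 in 64 bits: 3158400181633506621 = 0x2BD4E43B34CB5D3D; invert → 0xD42B1BC4CB34A2C2; add 1 → 0xD42B1BC4CB34A2C3.
Split into bytes (most-significant first): D4 2B 1B C4 CB 34 A2 C3.
In big-endian order the high byte comes first in memory.
So the memory order matches the most-significant-first order: D4 2B 1B C4 CB 34 A2 C3.

D4 2B 1B C4 CB 34 A2 C3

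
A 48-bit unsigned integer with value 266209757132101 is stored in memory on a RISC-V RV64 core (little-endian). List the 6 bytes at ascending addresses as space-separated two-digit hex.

266209757132101 in hexadecimal, padded to 48 bits, is 0xF21DCA027545.
Split into bytes (most-significant first): F2 1D CA 02 75 45.
Little-endian: lowest address holds the least-significant byte.
So at ascending addresses the bytes are 45 75 02 CA 1D F2.

45 75 02 CA 1D F2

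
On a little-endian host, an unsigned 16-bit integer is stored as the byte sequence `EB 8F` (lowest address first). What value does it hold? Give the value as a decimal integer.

Little-endian: lowest address holds the least-significant byte.
Reassemble most-significant byte first: 8F EB → 0x8FEB.
0x8FEB = 36843.

36843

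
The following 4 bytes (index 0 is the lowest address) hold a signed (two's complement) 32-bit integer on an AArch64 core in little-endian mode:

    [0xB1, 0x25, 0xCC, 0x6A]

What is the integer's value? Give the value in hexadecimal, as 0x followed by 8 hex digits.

0x6ACC25B1

In little-endian order the low byte comes first in memory.
Reassemble most-significant byte first: 6A CC 25 B1 → 0x6ACC25B1.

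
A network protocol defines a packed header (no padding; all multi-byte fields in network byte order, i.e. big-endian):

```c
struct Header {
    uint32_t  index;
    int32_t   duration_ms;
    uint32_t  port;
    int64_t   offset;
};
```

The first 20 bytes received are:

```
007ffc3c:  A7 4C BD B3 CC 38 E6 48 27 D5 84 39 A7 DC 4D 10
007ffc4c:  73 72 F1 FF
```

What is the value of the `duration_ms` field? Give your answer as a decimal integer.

`duration_ms` follows `index` (4 bytes), so it starts at byte offset 4 and occupies 4 bytes.
Bytes at offsets 4..7: CC 38 E6 48.
In big-endian order the high byte comes first in memory.
The bytes are already most-significant first: 0xCC38E648.
Top bit is set, so as a signed 32-bit value this is 0xCC38E648 − 2^32 = -868686264.

-868686264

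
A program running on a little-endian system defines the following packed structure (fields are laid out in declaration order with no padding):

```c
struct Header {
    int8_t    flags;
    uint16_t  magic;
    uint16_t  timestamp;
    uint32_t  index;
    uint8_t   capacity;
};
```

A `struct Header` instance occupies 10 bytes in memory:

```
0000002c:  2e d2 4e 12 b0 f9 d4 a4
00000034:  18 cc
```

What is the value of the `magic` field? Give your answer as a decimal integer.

20178

`magic` follows `flags` (1 byte), so it starts at byte offset 1 and occupies 2 bytes.
Bytes at offsets 1..2: D2 4E.
Little-endian: lowest address holds the least-significant byte.
Reassemble most-significant byte first: 4E D2 → 0x4ED2.
0x4ED2 = 20178.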